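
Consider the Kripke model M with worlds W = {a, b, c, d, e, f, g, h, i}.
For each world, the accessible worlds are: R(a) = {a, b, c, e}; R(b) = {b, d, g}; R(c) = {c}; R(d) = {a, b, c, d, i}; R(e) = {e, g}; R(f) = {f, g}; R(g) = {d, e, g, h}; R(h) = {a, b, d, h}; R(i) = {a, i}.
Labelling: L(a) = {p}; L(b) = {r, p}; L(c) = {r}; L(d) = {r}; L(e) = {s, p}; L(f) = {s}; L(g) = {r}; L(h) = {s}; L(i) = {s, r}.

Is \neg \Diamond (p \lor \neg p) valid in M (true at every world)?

Let φ = \neg \Diamond (p \lor \neg p). Evaluate φ at each world:
  a (successors {a, b, c, e}): φ is false.
  b (successors {b, d, g}): φ is false.
  c (successors {c}): φ is false.
  d (successors {a, b, c, d, i}): φ is false.
  e (successors {e, g}): φ is false.
  f (successors {f, g}): φ is false.
  g (successors {d, e, g, h}): φ is false.
  h (successors {a, b, d, h}): φ is false.
  i (successors {a, i}): φ is false.
Detail at a (counterexample):
  At a: \Diamond (p \lor \neg p) is true, so \neg \Diamond (p \lor \neg p) is false.
    At a: \Diamond (p \lor \neg p) requires p \lor \neg p at some successor in {a, b, c, e}.
      p \lor \neg p holds at a, so \Diamond (p \lor \neg p) is true at a.

No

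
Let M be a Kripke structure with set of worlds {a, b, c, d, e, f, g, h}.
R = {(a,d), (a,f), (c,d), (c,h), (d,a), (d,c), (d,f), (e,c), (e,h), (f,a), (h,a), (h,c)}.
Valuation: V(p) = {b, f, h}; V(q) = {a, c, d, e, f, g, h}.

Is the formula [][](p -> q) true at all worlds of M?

Yes

Let φ = [][](p -> q). Evaluate φ at each world:
  a (successors {d, f}): φ is true.
  b (successors ∅): φ is true.
  c (successors {d, h}): φ is true.
  d (successors {a, c, f}): φ is true.
  e (successors {c, h}): φ is true.
  f (successors {a}): φ is true.
  g (successors ∅): φ is true.
  h (successors {a, c}): φ is true.
For instance, at h:
  At h: [][](p -> q) requires [](p -> q) at every successor {a, c}.
      At a: [](p -> q) requires p -> q at every successor {d, f}.
        At d: p -> q is true.
        At f: p -> q is true.
      So [](p -> q) is true at a.
      At c: [](p -> q) requires p -> q at every successor {d, h}.
        At d: p -> q is true.
        At h: p -> q is true.
      So [](p -> q) is true at c.
  So [][](p -> q) is true at h.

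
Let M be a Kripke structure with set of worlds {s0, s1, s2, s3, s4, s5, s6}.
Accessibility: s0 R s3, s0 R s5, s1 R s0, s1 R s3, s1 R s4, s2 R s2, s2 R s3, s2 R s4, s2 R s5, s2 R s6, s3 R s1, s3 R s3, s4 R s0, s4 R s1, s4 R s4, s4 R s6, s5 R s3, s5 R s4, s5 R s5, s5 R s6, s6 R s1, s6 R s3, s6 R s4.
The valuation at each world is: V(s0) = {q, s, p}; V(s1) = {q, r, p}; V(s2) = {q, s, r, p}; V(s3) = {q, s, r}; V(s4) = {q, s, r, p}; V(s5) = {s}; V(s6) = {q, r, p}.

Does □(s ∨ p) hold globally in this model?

Let φ = □(s ∨ p). Evaluate φ at each world:
  s0 (successors {s3, s5}): φ is true.
  s1 (successors {s0, s3, s4}): φ is true.
  s2 (successors {s2, s3, s4, s5, s6}): φ is true.
  s3 (successors {s1, s3}): φ is true.
  s4 (successors {s0, s1, s4, s6}): φ is true.
  s5 (successors {s3, s4, s5, s6}): φ is true.
  s6 (successors {s1, s3, s4}): φ is true.
For instance, at s2:
  At s2: □(s ∨ p) requires s ∨ p at every successor {s2, s3, s4, s5, s6}.
    At s2: s ∨ p is true.
    At s3: s ∨ p is true.
    At s4: s ∨ p is true.
    At s5: s ∨ p is true.
    At s6: s ∨ p is true.
  So □(s ∨ p) is true at s2.

Yes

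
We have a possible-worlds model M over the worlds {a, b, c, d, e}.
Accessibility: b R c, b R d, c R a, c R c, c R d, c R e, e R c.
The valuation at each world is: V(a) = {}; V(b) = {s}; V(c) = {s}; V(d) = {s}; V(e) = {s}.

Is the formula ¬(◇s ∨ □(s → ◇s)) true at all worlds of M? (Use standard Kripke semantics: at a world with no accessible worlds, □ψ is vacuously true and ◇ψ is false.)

No

Let φ = ¬(◇s ∨ □(s → ◇s)). Evaluate φ at each world:
  a (successors ∅): φ is false.
  b (successors {c, d}): φ is false.
  c (successors {a, c, d, e}): φ is false.
  d (successors ∅): φ is false.
  e (successors {c}): φ is false.
Detail at a (counterexample):
  At a: ◇s ∨ □(s → ◇s) is true, so ¬(◇s ∨ □(s → ◇s)) is false.
    At a: ◇s is false, □(s → ◇s) is true, so ◇s ∨ □(s → ◇s) is true.
      At a: no accessible worlds, so ◇s is false.
      At a: no accessible worlds, so □(s → ◇s) holds vacuously.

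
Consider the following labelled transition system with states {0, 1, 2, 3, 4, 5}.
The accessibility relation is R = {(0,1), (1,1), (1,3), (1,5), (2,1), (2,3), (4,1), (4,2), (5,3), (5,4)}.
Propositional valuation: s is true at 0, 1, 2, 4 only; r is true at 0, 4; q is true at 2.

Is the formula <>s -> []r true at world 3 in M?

Yes

At 3: <>s is false, []r is true, so <>s -> []r is true.
  At 3: no accessible worlds, so <>s is false.
  At 3: no accessible worlds, so []r holds vacuously.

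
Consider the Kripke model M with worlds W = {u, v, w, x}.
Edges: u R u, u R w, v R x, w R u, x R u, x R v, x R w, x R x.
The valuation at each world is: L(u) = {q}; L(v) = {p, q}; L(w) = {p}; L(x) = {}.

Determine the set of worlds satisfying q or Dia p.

u, v, x

Let φ = q or Dia p. Evaluate φ at each world:
  u (successors {u, w}): φ is true.
  v (successors {x}): φ is true.
  w (successors {u}): φ is false.
  x (successors {u, v, w, x}): φ is true.
For instance, at v:
  At v: q is true, Dia p is false, so q or Dia p is true.
    At v: Dia p requires p at some successor in {x}.
      At x: p is false.
    So Dia p is false at v.
Satisfying worlds: {u, v, x}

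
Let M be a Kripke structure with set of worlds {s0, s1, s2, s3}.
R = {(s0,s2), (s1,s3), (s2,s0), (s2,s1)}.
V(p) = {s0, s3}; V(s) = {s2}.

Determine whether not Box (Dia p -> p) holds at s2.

At s2: Box (Dia p -> p) is false, so not Box (Dia p -> p) is true.
  At s2: Box (Dia p -> p) requires Dia p -> p at every successor {s0, s1}.
    Dia p -> p fails at s1, so Box (Dia p -> p) is false at s2.
      At s1: Dia p is true, p is false, so Dia p -> p is false.

Yes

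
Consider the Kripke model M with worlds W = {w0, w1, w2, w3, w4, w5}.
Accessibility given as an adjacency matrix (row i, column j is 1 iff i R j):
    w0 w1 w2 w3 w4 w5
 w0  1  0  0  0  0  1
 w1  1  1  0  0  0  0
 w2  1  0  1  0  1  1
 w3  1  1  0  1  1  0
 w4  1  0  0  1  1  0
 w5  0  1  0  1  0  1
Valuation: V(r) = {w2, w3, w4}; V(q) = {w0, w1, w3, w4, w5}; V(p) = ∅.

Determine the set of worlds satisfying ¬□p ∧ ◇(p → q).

w0, w1, w2, w3, w4, w5

Recall that □ψ holds at a world iff ψ holds at every accessible world, and ◇ψ holds iff ψ holds at some accessible world.
Let φ = ¬□p ∧ ◇(p → q). Evaluate φ at each world:
  w0 (successors {w0, w5}): φ is true.
  w1 (successors {w0, w1}): φ is true.
  w2 (successors {w0, w2, w4, w5}): φ is true.
  w3 (successors {w0, w1, w3, w4}): φ is true.
  w4 (successors {w0, w3, w4}): φ is true.
  w5 (successors {w1, w3, w5}): φ is true.
For instance, at w0:
  At w0: ¬□p is true, ◇(p → q) is true, so ¬□p ∧ ◇(p → q) is true.
    At w0: □p is false, so ¬□p is true.
      At w0: □p requires p at every successor {w0, w5}.
        p fails at w0, so □p is false at w0.
    At w0: ◇(p → q) requires p → q at some successor in {w0, w5}.
      p → q holds at w0, so ◇(p → q) is true at w0.
Satisfying worlds: {w0, w1, w2, w3, w4, w5}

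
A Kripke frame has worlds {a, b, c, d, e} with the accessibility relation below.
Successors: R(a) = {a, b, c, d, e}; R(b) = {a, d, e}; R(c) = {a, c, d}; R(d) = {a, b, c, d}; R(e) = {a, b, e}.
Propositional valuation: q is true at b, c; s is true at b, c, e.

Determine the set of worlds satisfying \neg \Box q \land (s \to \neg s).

Let φ = \neg \Box q \land (s \to \neg s). Evaluate φ at each world:
  a (successors {a, b, c, d, e}): φ is true.
  b (successors {a, d, e}): φ is false.
  c (successors {a, c, d}): φ is false.
  d (successors {a, b, c, d}): φ is true.
  e (successors {a, b, e}): φ is false.
For instance, at d:
  At d: \neg \Box q is true, s \to \neg s is true, so \neg \Box q \land (s \to \neg s) is true.
    At d: \Box q is false, so \neg \Box q is true.
      At d: \Box q requires q at every successor {a, b, c, d}.
        q fails at a, so \Box q is false at d.
Satisfying worlds: {a, d}

a, d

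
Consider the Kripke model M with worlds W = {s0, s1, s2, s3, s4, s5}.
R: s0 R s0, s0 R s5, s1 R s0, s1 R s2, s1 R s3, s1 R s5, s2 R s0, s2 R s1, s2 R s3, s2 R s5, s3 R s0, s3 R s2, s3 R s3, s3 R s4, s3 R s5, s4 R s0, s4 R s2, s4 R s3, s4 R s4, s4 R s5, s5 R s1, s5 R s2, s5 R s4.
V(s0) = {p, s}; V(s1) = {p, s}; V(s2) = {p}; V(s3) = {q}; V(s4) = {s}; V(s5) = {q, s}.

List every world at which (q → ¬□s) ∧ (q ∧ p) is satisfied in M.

none

Let φ = (q → ¬□s) ∧ (q ∧ p). Evaluate φ at each world:
  s0 (successors {s0, s5}): φ is false.
  s1 (successors {s0, s2, s3, s5}): φ is false.
  s2 (successors {s0, s1, s3, s5}): φ is false.
  s3 (successors {s0, s2, s3, s4, s5}): φ is false.
  s4 (successors {s0, s2, s3, s4, s5}): φ is false.
  s5 (successors {s1, s2, s4}): φ is false.
For instance, at s2:
  At s2: q → ¬□s is true, q ∧ p is false, so (q → ¬□s) ∧ (q ∧ p) is false.
    At s2: q is false, ¬□s is true, so q → ¬□s is true.
      At s2: □s is false, so ¬□s is true.
Satisfying worlds: none.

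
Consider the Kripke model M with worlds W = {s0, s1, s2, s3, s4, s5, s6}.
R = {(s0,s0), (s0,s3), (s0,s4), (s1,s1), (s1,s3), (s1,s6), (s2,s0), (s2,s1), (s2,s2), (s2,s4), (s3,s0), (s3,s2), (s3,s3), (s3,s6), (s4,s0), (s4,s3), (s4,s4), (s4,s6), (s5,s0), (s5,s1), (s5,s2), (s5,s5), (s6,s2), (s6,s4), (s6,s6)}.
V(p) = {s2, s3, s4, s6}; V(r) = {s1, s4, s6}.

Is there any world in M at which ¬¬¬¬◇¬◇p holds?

Let φ = ¬¬¬¬◇¬◇p. Evaluate φ at each world:
  s0 (successors {s0, s3, s4}): φ is false.
  s1 (successors {s1, s3, s6}): φ is false.
  s2 (successors {s0, s1, s2, s4}): φ is false.
  s3 (successors {s0, s2, s3, s6}): φ is false.
  s4 (successors {s0, s3, s4, s6}): φ is false.
  s5 (successors {s0, s1, s2, s5}): φ is false.
  s6 (successors {s2, s4, s6}): φ is false.
For instance, at s5:
  At s5: ¬¬¬◇¬◇p is true, so ¬¬¬¬◇¬◇p is false.
    At s5: ¬¬◇¬◇p is false, so ¬¬¬◇¬◇p is true.
      At s5: ¬◇¬◇p is true, so ¬¬◇¬◇p is false.

No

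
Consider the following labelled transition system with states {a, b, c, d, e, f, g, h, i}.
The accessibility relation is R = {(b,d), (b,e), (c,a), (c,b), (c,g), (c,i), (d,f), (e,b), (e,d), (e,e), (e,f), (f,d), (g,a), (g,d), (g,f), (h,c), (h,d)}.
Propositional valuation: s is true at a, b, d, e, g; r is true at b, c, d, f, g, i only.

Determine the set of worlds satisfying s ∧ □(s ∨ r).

Let φ = s ∧ □(s ∨ r). Evaluate φ at each world:
  a (successors ∅): φ is true.
  b (successors {d, e}): φ is true.
  c (successors {a, b, g, i}): φ is false.
  d (successors {f}): φ is true.
  e (successors {b, d, e, f}): φ is true.
  f (successors {d}): φ is false.
  g (successors {a, d, f}): φ is true.
  h (successors {c, d}): φ is false.
  i (successors ∅): φ is false.
For instance, at e:
  At e: s is true, □(s ∨ r) is true, so s ∧ □(s ∨ r) is true.
    At e: □(s ∨ r) requires s ∨ r at every successor {b, d, e, f}.
      At b: s ∨ r is true.
      At d: s ∨ r is true.
      At e: s ∨ r is true.
      At f: s ∨ r is true.
    So □(s ∨ r) is true at e.
Satisfying worlds: {a, b, d, e, g}

a, b, d, e, g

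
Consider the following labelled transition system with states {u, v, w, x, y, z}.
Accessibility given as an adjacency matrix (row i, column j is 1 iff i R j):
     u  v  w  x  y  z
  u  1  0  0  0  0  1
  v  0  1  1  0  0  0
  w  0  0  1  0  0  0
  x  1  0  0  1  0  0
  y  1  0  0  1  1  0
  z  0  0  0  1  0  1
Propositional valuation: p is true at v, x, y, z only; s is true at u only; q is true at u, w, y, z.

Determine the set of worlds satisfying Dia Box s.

Recall that Box ψ holds at a world iff ψ holds at every accessible world, and Dia ψ holds iff ψ holds at some accessible world.
Let φ = Dia Box s. Evaluate φ at each world:
  u (successors {u, z}): φ is false.
  v (successors {v, w}): φ is false.
  w (successors {w}): φ is false.
  x (successors {u, x}): φ is false.
  y (successors {u, x, y}): φ is false.
  z (successors {x, z}): φ is false.
For instance, at w:
  At w: Dia Box s requires Box s at some successor in {w}.
    At w: Box s is false.
  So Dia Box s is false at w.
Satisfying worlds: none.

none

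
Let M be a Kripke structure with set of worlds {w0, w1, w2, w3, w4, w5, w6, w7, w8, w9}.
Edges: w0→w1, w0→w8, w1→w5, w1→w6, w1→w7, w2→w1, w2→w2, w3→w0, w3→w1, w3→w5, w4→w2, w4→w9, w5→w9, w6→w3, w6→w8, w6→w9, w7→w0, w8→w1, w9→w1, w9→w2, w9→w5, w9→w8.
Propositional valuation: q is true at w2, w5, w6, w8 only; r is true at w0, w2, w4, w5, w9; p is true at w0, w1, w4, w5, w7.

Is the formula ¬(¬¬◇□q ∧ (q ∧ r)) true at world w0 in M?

Recall that □ψ holds at a world iff ψ holds at every accessible world, and ◇ψ holds iff ψ holds at some accessible world.
At w0: ¬¬◇□q ∧ (q ∧ r) is false, so ¬(¬¬◇□q ∧ (q ∧ r)) is true.
  At w0: ¬¬◇□q is false, q ∧ r is false, so ¬¬◇□q ∧ (q ∧ r) is false.
    At w0: ¬◇□q is true, so ¬¬◇□q is false.
      At w0: ◇□q is false, so ¬◇□q is true.

Yes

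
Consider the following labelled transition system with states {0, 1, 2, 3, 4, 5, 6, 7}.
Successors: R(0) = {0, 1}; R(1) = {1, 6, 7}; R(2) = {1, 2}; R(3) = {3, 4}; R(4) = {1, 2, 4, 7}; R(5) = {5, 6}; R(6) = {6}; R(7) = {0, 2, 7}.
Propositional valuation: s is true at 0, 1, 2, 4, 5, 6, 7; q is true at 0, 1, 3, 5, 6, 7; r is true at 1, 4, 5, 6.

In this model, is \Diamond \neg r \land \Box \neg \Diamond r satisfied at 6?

Recall that \Box ψ holds at a world iff ψ holds at every accessible world, and \Diamond ψ holds iff ψ holds at some accessible world.
At 6: \Diamond \neg r is false, \Box \neg \Diamond r is false, so \Diamond \neg r \land \Box \neg \Diamond r is false.
  At 6: \Diamond \neg r requires \neg r at some successor in {6}.
    At 6: \neg r is false.
  So \Diamond \neg r is false at 6.
  At 6: \Box \neg \Diamond r requires \neg \Diamond r at every successor {6}.
    \neg \Diamond r fails at 6, so \Box \neg \Diamond r is false at 6.
      At 6: \Diamond r is true, so \neg \Diamond r is false.

No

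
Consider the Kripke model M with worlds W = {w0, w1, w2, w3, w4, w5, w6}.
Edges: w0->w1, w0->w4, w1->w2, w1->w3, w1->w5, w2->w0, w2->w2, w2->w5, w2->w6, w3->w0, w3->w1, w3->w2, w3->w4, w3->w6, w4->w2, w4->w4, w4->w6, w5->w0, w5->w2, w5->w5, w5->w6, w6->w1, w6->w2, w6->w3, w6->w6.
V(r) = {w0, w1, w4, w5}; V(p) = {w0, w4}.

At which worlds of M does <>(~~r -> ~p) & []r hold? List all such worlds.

w0

Let φ = <>(~~r -> ~p) & []r. Evaluate φ at each world:
  w0 (successors {w1, w4}): φ is true.
  w1 (successors {w2, w3, w5}): φ is false.
  w2 (successors {w0, w2, w5, w6}): φ is false.
  w3 (successors {w0, w1, w2, w4, w6}): φ is false.
  w4 (successors {w2, w4, w6}): φ is false.
  w5 (successors {w0, w2, w5, w6}): φ is false.
  w6 (successors {w1, w2, w3, w6}): φ is false.
For instance, at w0:
  At w0: <>(~~r -> ~p) is true, []r is true, so <>(~~r -> ~p) & []r is true.
    At w0: <>(~~r -> ~p) requires ~~r -> ~p at some successor in {w1, w4}.
      ~~r -> ~p holds at w1, so <>(~~r -> ~p) is true at w0.
    At w0: []r requires r at every successor {w1, w4}.
      At w1: r is true.
      At w4: r is true.
    So []r is true at w0.
Satisfying worlds: {w0}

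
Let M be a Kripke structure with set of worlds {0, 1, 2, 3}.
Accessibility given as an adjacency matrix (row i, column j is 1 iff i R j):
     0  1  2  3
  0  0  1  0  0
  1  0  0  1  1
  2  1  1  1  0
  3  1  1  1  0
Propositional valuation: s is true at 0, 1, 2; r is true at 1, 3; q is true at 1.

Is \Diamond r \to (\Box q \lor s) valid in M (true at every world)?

No

Let φ = \Diamond r \to (\Box q \lor s). Evaluate φ at each world:
  0 (successors {1}): φ is true.
  1 (successors {2, 3}): φ is true.
  2 (successors {0, 1, 2}): φ is true.
  3 (successors {0, 1, 2}): φ is false.
Detail at 3 (counterexample):
  At 3: \Diamond r is true, \Box q \lor s is false, so \Diamond r \to (\Box q \lor s) is false.
    At 3: \Diamond r requires r at some successor in {0, 1, 2}.
      r holds at 1, so \Diamond r is true at 3.
    At 3: \Box q is false, s is false, so \Box q \lor s is false.
      At 3: \Box q requires q at every successor {0, 1, 2}.
        q fails at 0, so \Box q is false at 3.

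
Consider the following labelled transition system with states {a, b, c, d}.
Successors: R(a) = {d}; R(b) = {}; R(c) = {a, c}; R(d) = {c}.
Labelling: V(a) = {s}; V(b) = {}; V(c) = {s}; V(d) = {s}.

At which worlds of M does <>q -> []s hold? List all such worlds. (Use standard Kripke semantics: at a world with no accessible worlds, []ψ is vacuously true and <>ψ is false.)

a, b, c, d

Let φ = <>q -> []s. Evaluate φ at each world:
  a (successors {d}): φ is true.
  b (successors ∅): φ is true.
  c (successors {a, c}): φ is true.
  d (successors {c}): φ is true.
For instance, at a:
  At a: <>q is false, []s is true, so <>q -> []s is true.
    At a: <>q requires q at some successor in {d}.
      At d: q is false.
    So <>q is false at a.
    At a: []s requires s at every successor {d}.
      At d: s is true.
    So []s is true at a.
Satisfying worlds: {a, b, c, d}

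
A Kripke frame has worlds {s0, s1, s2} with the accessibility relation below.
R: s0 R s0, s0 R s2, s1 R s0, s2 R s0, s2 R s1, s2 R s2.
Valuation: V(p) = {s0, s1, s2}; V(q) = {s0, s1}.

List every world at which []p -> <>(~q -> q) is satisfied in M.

Let φ = []p -> <>(~q -> q). Evaluate φ at each world:
  s0 (successors {s0, s2}): φ is true.
  s1 (successors {s0}): φ is true.
  s2 (successors {s0, s1, s2}): φ is true.
For instance, at s2:
  At s2: []p is true, <>(~q -> q) is true, so []p -> <>(~q -> q) is true.
    At s2: []p requires p at every successor {s0, s1, s2}.
      At s0: p is true.
      At s1: p is true.
      At s2: p is true.
    So []p is true at s2.
    At s2: <>(~q -> q) requires ~q -> q at some successor in {s0, s1, s2}.
      ~q -> q holds at s0, so <>(~q -> q) is true at s2.
Satisfying worlds: {s0, s1, s2}

s0, s1, s2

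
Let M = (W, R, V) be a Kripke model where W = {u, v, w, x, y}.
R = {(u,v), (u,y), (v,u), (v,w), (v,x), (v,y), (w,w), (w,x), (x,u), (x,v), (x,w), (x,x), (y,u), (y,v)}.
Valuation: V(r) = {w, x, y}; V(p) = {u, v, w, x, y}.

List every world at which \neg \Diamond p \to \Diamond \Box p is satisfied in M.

u, v, w, x, y

Recall that \Box ψ holds at a world iff ψ holds at every accessible world, and \Diamond ψ holds iff ψ holds at some accessible world.
Let φ = \neg \Diamond p \to \Diamond \Box p. Evaluate φ at each world:
  u (successors {v, y}): φ is true.
  v (successors {u, w, x, y}): φ is true.
  w (successors {w, x}): φ is true.
  x (successors {u, v, w, x}): φ is true.
  y (successors {u, v}): φ is true.
For instance, at u:
  At u: \neg \Diamond p is false, \Diamond \Box p is true, so \neg \Diamond p \to \Diamond \Box p is true.
    At u: \Diamond p is true, so \neg \Diamond p is false.
      At u: \Diamond p requires p at some successor in {v, y}.
        p holds at v, so \Diamond p is true at u.
    At u: \Diamond \Box p requires \Box p at some successor in {v, y}.
      \Box p holds at v, so \Diamond \Box p is true at u.
Satisfying worlds: {u, v, w, x, y}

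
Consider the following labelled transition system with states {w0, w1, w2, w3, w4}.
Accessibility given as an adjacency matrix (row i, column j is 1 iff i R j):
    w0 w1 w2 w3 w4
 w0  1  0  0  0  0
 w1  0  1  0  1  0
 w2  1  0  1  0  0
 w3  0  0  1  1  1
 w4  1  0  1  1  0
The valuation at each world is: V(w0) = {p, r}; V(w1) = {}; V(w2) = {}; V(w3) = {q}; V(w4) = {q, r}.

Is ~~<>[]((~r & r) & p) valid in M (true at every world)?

No

Let φ = ~~<>[]((~r & r) & p). Evaluate φ at each world:
  w0 (successors {w0}): φ is false.
  w1 (successors {w1, w3}): φ is false.
  w2 (successors {w0, w2}): φ is false.
  w3 (successors {w2, w3, w4}): φ is false.
  w4 (successors {w0, w2, w3}): φ is false.
Detail at w0 (counterexample):
  At w0: ~<>[]((~r & r) & p) is true, so ~~<>[]((~r & r) & p) is false.
    At w0: <>[]((~r & r) & p) is false, so ~<>[]((~r & r) & p) is true.
      At w0: <>[]((~r & r) & p) requires []((~r & r) & p) at some successor in {w0}.
        At w0: []((~r & r) & p) is false.
      So <>[]((~r & r) & p) is false at w0.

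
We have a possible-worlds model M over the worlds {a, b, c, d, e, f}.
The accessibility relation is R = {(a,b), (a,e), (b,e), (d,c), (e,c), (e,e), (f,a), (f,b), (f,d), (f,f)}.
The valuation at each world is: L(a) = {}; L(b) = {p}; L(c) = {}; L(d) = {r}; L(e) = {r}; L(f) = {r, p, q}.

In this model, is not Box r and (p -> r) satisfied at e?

Yes

At e: not Box r is true, p -> r is true, so not Box r and (p -> r) is true.
  At e: Box r is false, so not Box r is true.
    At e: Box r requires r at every successor {c, e}.
      r fails at c, so Box r is false at e.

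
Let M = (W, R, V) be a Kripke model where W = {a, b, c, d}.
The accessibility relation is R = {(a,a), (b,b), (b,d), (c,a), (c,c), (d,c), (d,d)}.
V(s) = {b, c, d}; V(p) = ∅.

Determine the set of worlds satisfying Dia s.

b, c, d

Recall that Dia ψ holds at a world iff ψ holds at some accessible world.
Let φ = Dia s. Evaluate φ at each world:
  a (successors {a}): φ is false.
  b (successors {b, d}): φ is true.
  c (successors {a, c}): φ is true.
  d (successors {c, d}): φ is true.
For instance, at d:
  At d: Dia s requires s at some successor in {c, d}.
    s holds at c, so Dia s is true at d.
Satisfying worlds: {b, c, d}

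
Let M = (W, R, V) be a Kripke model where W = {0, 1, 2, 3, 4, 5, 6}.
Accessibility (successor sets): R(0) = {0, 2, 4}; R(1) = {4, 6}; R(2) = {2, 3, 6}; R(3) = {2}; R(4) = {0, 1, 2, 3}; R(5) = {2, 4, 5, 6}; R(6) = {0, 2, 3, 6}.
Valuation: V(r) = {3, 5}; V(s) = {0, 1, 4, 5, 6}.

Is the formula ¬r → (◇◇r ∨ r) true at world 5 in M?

At 5: ¬r is false, ◇◇r ∨ r is true, so ¬r → (◇◇r ∨ r) is true.
  At 5: ◇◇r is true, r is true, so ◇◇r ∨ r is true.
    At 5: ◇◇r requires ◇r at some successor in {2, 4, 5, 6}.
      ◇r holds at 2, so ◇◇r is true at 5.

Yes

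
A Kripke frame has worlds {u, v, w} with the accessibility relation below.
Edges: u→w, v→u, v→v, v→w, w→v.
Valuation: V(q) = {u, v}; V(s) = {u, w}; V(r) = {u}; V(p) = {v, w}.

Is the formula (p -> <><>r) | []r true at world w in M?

At w: p -> <><>r is true, []r is false, so (p -> <><>r) | []r is true.
  At w: p is true, <><>r is true, so p -> <><>r is true.
    At w: <><>r requires <>r at some successor in {v}.
      <>r holds at v, so <><>r is true at w.
  At w: []r requires r at every successor {v}.
    r fails at v, so []r is false at w.

Yes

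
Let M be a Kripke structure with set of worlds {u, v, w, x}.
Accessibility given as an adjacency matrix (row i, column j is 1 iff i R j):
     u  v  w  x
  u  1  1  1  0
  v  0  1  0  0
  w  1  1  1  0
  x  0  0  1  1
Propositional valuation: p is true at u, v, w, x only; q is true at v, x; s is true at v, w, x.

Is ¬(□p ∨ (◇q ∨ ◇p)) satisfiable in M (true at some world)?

Let φ = ¬(□p ∨ (◇q ∨ ◇p)). Evaluate φ at each world:
  u (successors {u, v, w}): φ is false.
  v (successors {v}): φ is false.
  w (successors {u, v, w}): φ is false.
  x (successors {w, x}): φ is false.
For instance, at v:
  At v: □p ∨ (◇q ∨ ◇p) is true, so ¬(□p ∨ (◇q ∨ ◇p)) is false.
    At v: □p is true, ◇q ∨ ◇p is true, so □p ∨ (◇q ∨ ◇p) is true.
      At v: □p requires p at every successor {v}.
        At v: p is true.
      So □p is true at v.
      At v: ◇q is true, ◇p is true, so ◇q ∨ ◇p is true.

No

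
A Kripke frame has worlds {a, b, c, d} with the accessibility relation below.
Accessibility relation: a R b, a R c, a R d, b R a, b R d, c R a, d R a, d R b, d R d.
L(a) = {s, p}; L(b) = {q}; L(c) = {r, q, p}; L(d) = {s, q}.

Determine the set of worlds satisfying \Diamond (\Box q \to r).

Let φ = \Diamond (\Box q \to r). Evaluate φ at each world:
  a (successors {b, c, d}): φ is true.
  b (successors {a, d}): φ is true.
  c (successors {a}): φ is false.
  d (successors {a, b, d}): φ is true.
For instance, at d:
  At d: \Diamond (\Box q \to r) requires \Box q \to r at some successor in {a, b, d}.
    \Box q \to r holds at b, so \Diamond (\Box q \to r) is true at d.
      At b: \Box q is false, r is false, so \Box q \to r is true.
Satisfying worlds: {a, b, d}

a, b, d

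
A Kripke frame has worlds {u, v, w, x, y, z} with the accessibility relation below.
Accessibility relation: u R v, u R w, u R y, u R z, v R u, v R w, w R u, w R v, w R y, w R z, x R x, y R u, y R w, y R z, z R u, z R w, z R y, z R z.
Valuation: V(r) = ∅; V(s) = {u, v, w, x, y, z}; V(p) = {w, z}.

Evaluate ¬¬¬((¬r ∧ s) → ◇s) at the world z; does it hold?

Recall that ◇ψ holds at a world iff ψ holds at some accessible world.
At z: ¬¬((¬r ∧ s) → ◇s) is true, so ¬¬¬((¬r ∧ s) → ◇s) is false.
  At z: ¬((¬r ∧ s) → ◇s) is false, so ¬¬((¬r ∧ s) → ◇s) is true.
    At z: (¬r ∧ s) → ◇s is true, so ¬((¬r ∧ s) → ◇s) is false.
      At z: ¬r ∧ s is true, ◇s is true, so (¬r ∧ s) → ◇s is true.

No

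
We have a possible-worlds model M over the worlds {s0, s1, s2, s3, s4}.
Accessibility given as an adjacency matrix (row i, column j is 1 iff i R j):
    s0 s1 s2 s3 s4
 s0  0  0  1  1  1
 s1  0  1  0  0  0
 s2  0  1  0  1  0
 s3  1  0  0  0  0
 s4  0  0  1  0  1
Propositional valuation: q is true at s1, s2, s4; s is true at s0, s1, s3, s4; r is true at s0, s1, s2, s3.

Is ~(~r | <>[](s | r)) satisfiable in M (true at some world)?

No

Let φ = ~(~r | <>[](s | r)). Evaluate φ at each world:
  s0 (successors {s2, s3, s4}): φ is false.
  s1 (successors {s1}): φ is false.
  s2 (successors {s1, s3}): φ is false.
  s3 (successors {s0}): φ is false.
  s4 (successors {s2, s4}): φ is false.
For instance, at s2:
  At s2: ~r | <>[](s | r) is true, so ~(~r | <>[](s | r)) is false.
    At s2: ~r is false, <>[](s | r) is true, so ~r | <>[](s | r) is true.
      At s2: <>[](s | r) requires [](s | r) at some successor in {s1, s3}.
        [](s | r) holds at s1, so <>[](s | r) is true at s2.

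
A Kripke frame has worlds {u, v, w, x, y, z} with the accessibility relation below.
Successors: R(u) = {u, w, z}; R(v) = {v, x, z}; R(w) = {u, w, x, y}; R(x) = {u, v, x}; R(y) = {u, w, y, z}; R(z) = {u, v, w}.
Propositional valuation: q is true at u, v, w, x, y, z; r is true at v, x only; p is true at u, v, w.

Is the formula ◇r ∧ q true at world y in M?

At y: ◇r is false, q is true, so ◇r ∧ q is false.
  At y: ◇r requires r at some successor in {u, w, y, z}.
    At u: r is false.
    At w: r is false.
    At y: r is false.
    At z: r is false.
  So ◇r is false at y.

No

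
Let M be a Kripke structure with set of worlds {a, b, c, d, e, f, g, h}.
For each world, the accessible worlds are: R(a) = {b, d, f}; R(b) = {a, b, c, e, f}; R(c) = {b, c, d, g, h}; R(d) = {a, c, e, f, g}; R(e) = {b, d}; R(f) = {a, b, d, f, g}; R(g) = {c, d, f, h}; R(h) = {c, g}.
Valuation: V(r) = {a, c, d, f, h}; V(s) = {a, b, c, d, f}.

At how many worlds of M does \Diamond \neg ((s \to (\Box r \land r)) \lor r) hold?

5

Let φ = \Diamond \neg ((s \to (\Box r \land r)) \lor r). Evaluate φ at each world:
  a (successors {b, d, f}): φ is true.
  b (successors {a, b, c, e, f}): φ is true.
  c (successors {b, c, d, g, h}): φ is true.
  d (successors {a, c, e, f, g}): φ is false.
  e (successors {b, d}): φ is true.
  f (successors {a, b, d, f, g}): φ is true.
  g (successors {c, d, f, h}): φ is false.
  h (successors {c, g}): φ is false.
For instance, at e:
  At e: \Diamond \neg ((s \to (\Box r \land r)) \lor r) requires \neg ((s \to (\Box r \land r)) \lor r) at some successor in {b, d}.
    \neg ((s \to (\Box r \land r)) \lor r) holds at b, so \Diamond \neg ((s \to (\Box r \land r)) \lor r) is true at e.
      At b: (s \to (\Box r \land r)) \lor r is false, so \neg ((s \to (\Box r \land r)) \lor r) is true.
Satisfying worlds: {a, b, c, e, f}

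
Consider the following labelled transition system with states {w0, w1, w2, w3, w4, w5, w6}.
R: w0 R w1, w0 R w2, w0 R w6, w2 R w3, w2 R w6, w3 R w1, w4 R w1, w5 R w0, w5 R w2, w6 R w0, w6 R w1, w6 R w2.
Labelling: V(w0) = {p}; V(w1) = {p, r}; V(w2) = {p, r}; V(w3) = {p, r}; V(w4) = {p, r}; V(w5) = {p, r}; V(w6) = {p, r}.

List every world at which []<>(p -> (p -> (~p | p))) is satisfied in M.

Let φ = []<>(p -> (p -> (~p | p))). Evaluate φ at each world:
  w0 (successors {w1, w2, w6}): φ is false.
  w1 (successors ∅): φ is true.
  w2 (successors {w3, w6}): φ is true.
  w3 (successors {w1}): φ is false.
  w4 (successors {w1}): φ is false.
  w5 (successors {w0, w2}): φ is true.
  w6 (successors {w0, w1, w2}): φ is false.
For instance, at w6:
  At w6: []<>(p -> (p -> (~p | p))) requires <>(p -> (p -> (~p | p))) at every successor {w0, w1, w2}.
    <>(p -> (p -> (~p | p))) fails at w1, so []<>(p -> (p -> (~p | p))) is false at w6.
      At w1: no accessible worlds, so <>(p -> (p -> (~p | p))) is false.
Satisfying worlds: {w1, w2, w5}

w1, w2, w5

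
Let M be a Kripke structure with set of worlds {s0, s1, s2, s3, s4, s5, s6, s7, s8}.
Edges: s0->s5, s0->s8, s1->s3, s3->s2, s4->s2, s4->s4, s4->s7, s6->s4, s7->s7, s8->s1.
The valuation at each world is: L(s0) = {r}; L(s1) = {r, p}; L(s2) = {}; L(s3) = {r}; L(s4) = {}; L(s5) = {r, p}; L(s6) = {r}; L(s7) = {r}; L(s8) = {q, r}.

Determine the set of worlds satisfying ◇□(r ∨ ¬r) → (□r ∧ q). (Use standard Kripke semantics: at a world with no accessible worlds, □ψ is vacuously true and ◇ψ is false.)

Recall that □ψ holds at a world iff ψ holds at every accessible world, and ◇ψ holds iff ψ holds at some accessible world.
Let φ = ◇□(r ∨ ¬r) → (□r ∧ q). Evaluate φ at each world:
  s0 (successors {s5, s8}): φ is false.
  s1 (successors {s3}): φ is false.
  s2 (successors ∅): φ is true.
  s3 (successors {s2}): φ is false.
  s4 (successors {s2, s4, s7}): φ is false.
  s5 (successors ∅): φ is true.
  s6 (successors {s4}): φ is false.
  s7 (successors {s7}): φ is false.
  s8 (successors {s1}): φ is true.
For instance, at s1:
  At s1: ◇□(r ∨ ¬r) is true, □r ∧ q is false, so ◇□(r ∨ ¬r) → (□r ∧ q) is false.
    At s1: ◇□(r ∨ ¬r) requires □(r ∨ ¬r) at some successor in {s3}.
      □(r ∨ ¬r) holds at s3, so ◇□(r ∨ ¬r) is true at s1.
    At s1: □r is true, q is false, so □r ∧ q is false.
      At s1: □r requires r at every successor {s3}.
        At s3: r is true.
      So □r is true at s1.
Satisfying worlds: {s2, s5, s8}

s2, s5, s8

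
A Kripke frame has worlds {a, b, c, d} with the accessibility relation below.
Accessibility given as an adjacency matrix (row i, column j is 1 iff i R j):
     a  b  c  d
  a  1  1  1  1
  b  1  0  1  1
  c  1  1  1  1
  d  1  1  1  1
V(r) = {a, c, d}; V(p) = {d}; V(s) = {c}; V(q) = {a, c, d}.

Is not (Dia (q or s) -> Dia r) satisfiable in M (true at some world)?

No

Recall that Dia ψ holds at a world iff ψ holds at some accessible world.
Let φ = not (Dia (q or s) -> Dia r). Evaluate φ at each world:
  a (successors {a, b, c, d}): φ is false.
  b (successors {a, c, d}): φ is false.
  c (successors {a, b, c, d}): φ is false.
  d (successors {a, b, c, d}): φ is false.
For instance, at b:
  At b: Dia (q or s) -> Dia r is true, so not (Dia (q or s) -> Dia r) is false.
    At b: Dia (q or s) is true, Dia r is true, so Dia (q or s) -> Dia r is true.
      At b: Dia (q or s) requires q or s at some successor in {a, c, d}.
        q or s holds at a, so Dia (q or s) is true at b.
      At b: Dia r requires r at some successor in {a, c, d}.
        r holds at a, so Dia r is true at b.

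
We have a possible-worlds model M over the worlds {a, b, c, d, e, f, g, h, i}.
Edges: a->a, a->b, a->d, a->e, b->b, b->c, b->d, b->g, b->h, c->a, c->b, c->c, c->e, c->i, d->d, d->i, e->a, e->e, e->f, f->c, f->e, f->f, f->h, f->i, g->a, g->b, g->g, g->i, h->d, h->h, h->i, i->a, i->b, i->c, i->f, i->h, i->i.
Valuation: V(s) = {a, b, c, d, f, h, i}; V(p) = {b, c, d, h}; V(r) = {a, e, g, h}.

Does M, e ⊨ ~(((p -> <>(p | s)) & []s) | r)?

At e: ((p -> <>(p | s)) & []s) | r is true, so ~(((p -> <>(p | s)) & []s) | r) is false.
  At e: (p -> <>(p | s)) & []s is false, r is true, so ((p -> <>(p | s)) & []s) | r is true.
    At e: p -> <>(p | s) is true, []s is false, so (p -> <>(p | s)) & []s is false.
      At e: p is false, <>(p | s) is true, so p -> <>(p | s) is true.
      At e: []s requires s at every successor {a, e, f}.
        s fails at e, so []s is false at e.

No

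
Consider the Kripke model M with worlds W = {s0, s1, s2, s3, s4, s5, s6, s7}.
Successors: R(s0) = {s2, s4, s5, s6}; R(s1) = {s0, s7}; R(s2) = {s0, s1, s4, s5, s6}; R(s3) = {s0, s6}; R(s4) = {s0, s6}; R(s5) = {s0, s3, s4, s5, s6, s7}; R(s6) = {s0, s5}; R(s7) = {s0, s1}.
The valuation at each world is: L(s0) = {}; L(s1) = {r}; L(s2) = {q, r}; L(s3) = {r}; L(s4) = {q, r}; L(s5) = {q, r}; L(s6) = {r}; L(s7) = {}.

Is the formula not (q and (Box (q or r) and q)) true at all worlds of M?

Let φ = not (q and (Box (q or r) and q)). Evaluate φ at each world:
  s0 (successors {s2, s4, s5, s6}): φ is true.
  s1 (successors {s0, s7}): φ is true.
  s2 (successors {s0, s1, s4, s5, s6}): φ is true.
  s3 (successors {s0, s6}): φ is true.
  s4 (successors {s0, s6}): φ is true.
  s5 (successors {s0, s3, s4, s5, s6, s7}): φ is true.
  s6 (successors {s0, s5}): φ is true.
  s7 (successors {s0, s1}): φ is true.
For instance, at s7:
  At s7: q and (Box (q or r) and q) is false, so not (q and (Box (q or r) and q)) is true.
    At s7: q is false, Box (q or r) and q is false, so q and (Box (q or r) and q) is false.
      At s7: Box (q or r) is false, q is false, so Box (q or r) and q is false.

Yes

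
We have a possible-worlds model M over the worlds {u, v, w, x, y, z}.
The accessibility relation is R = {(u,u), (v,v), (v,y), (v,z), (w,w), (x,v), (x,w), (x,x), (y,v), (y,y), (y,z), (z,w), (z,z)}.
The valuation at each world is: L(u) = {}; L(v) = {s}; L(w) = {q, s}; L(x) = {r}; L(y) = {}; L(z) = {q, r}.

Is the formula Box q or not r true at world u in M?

Yes

Recall that Box ψ holds at a world iff ψ holds at every accessible world, and Dia ψ holds iff ψ holds at some accessible world.
At u: Box q is false, not r is true, so Box q or not r is true.
  At u: Box q requires q at every successor {u}.
    q fails at u, so Box q is false at u.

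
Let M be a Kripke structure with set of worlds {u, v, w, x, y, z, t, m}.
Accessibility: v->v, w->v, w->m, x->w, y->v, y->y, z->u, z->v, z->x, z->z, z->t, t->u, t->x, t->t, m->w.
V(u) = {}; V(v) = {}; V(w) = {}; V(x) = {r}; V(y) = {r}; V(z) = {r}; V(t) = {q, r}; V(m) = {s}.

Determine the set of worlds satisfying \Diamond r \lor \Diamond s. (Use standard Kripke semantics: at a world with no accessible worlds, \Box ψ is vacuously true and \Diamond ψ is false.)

Let φ = \Diamond r \lor \Diamond s. Evaluate φ at each world:
  u (successors ∅): φ is false.
  v (successors {v}): φ is false.
  w (successors {v, m}): φ is true.
  x (successors {w}): φ is false.
  y (successors {v, y}): φ is true.
  z (successors {u, v, x, z, t}): φ is true.
  t (successors {u, x, t}): φ is true.
  m (successors {w}): φ is false.
For instance, at y:
  At y: \Diamond r is true, \Diamond s is false, so \Diamond r \lor \Diamond s is true.
    At y: \Diamond r requires r at some successor in {v, y}.
      r holds at y, so \Diamond r is true at y.
    At y: \Diamond s requires s at some successor in {v, y}.
      At v: s is false.
      At y: s is false.
    So \Diamond s is false at y.
Satisfying worlds: {w, y, z, t}

w, y, z, t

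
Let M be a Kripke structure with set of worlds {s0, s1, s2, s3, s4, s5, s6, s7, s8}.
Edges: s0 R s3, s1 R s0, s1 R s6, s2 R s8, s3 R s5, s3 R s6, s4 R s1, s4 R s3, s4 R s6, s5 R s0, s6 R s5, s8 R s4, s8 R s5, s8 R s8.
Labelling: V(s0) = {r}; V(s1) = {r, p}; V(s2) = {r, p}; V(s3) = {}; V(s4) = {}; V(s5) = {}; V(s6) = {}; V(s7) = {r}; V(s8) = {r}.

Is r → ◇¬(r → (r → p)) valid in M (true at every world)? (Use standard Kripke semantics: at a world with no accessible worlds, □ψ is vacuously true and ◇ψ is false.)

No

Recall that ◇ψ holds at a world iff ψ holds at some accessible world.
Let φ = r → ◇¬(r → (r → p)). Evaluate φ at each world:
  s0 (successors {s3}): φ is false.
  s1 (successors {s0, s6}): φ is true.
  s2 (successors {s8}): φ is true.
  s3 (successors {s5, s6}): φ is true.
  s4 (successors {s1, s3, s6}): φ is true.
  s5 (successors {s0}): φ is true.
  s6 (successors {s5}): φ is true.
  s7 (successors ∅): φ is false.
  s8 (successors {s4, s5, s8}): φ is true.
Detail at s0 (counterexample):
  At s0: r is true, ◇¬(r → (r → p)) is false, so r → ◇¬(r → (r → p)) is false.
    At s0: ◇¬(r → (r → p)) requires ¬(r → (r → p)) at some successor in {s3}.
      At s3: ¬(r → (r → p)) is false.
    So ◇¬(r → (r → p)) is false at s0.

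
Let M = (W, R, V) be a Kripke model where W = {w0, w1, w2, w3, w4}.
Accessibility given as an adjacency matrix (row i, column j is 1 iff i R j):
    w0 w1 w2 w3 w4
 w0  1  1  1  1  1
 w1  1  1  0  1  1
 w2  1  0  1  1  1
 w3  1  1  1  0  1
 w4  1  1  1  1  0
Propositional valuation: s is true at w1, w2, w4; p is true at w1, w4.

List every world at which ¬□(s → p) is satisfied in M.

w0, w2, w3, w4

Let φ = ¬□(s → p). Evaluate φ at each world:
  w0 (successors {w0, w1, w2, w3, w4}): φ is true.
  w1 (successors {w0, w1, w3, w4}): φ is false.
  w2 (successors {w0, w2, w3, w4}): φ is true.
  w3 (successors {w0, w1, w2, w4}): φ is true.
  w4 (successors {w0, w1, w2, w3}): φ is true.
For instance, at w0:
  At w0: □(s → p) is false, so ¬□(s → p) is true.
    At w0: □(s → p) requires s → p at every successor {w0, w1, w2, w3, w4}.
      s → p fails at w2, so □(s → p) is false at w0.
Satisfying worlds: {w0, w2, w3, w4}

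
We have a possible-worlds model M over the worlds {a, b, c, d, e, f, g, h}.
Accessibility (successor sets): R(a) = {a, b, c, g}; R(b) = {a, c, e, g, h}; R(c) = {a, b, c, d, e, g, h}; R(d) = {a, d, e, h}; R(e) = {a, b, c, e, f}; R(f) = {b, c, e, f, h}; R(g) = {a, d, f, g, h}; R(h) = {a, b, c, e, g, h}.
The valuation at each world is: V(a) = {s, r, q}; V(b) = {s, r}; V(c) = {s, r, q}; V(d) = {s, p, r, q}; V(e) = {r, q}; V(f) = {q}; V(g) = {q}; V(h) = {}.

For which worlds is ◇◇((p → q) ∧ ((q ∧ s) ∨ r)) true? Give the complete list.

a, b, c, d, e, f, g, h

Recall that ◇ψ holds at a world iff ψ holds at some accessible world.
Let φ = ◇◇((p → q) ∧ ((q ∧ s) ∨ r)). Evaluate φ at each world:
  a (successors {a, b, c, g}): φ is true.
  b (successors {a, c, e, g, h}): φ is true.
  c (successors {a, b, c, d, e, g, h}): φ is true.
  d (successors {a, d, e, h}): φ is true.
  e (successors {a, b, c, e, f}): φ is true.
  f (successors {b, c, e, f, h}): φ is true.
  g (successors {a, d, f, g, h}): φ is true.
  h (successors {a, b, c, e, g, h}): φ is true.
For instance, at e:
  At e: ◇◇((p → q) ∧ ((q ∧ s) ∨ r)) requires ◇((p → q) ∧ ((q ∧ s) ∨ r)) at some successor in {a, b, c, e, f}.
    ◇((p → q) ∧ ((q ∧ s) ∨ r)) holds at a, so ◇◇((p → q) ∧ ((q ∧ s) ∨ r)) is true at e.
      At a: ◇((p → q) ∧ ((q ∧ s) ∨ r)) requires (p → q) ∧ ((q ∧ s) ∨ r) at some successor in {a, b, c, g}.
        (p → q) ∧ ((q ∧ s) ∨ r) holds at a, so ◇((p → q) ∧ ((q ∧ s) ∨ r)) is true at a.
Satisfying worlds: {a, b, c, d, e, f, g, h}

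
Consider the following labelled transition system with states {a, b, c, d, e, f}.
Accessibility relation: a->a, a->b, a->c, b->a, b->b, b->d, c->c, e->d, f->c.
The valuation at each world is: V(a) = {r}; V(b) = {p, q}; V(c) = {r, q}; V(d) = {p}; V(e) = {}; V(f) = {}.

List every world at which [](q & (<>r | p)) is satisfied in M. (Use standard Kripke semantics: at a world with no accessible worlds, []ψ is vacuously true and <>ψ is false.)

Let φ = [](q & (<>r | p)). Evaluate φ at each world:
  a (successors {a, b, c}): φ is false.
  b (successors {a, b, d}): φ is false.
  c (successors {c}): φ is true.
  d (successors ∅): φ is true.
  e (successors {d}): φ is false.
  f (successors {c}): φ is true.
For instance, at a:
  At a: [](q & (<>r | p)) requires q & (<>r | p) at every successor {a, b, c}.
    q & (<>r | p) fails at a, so [](q & (<>r | p)) is false at a.
      At a: q is false, <>r | p is true, so q & (<>r | p) is false.
Satisfying worlds: {c, d, f}

c, d, f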